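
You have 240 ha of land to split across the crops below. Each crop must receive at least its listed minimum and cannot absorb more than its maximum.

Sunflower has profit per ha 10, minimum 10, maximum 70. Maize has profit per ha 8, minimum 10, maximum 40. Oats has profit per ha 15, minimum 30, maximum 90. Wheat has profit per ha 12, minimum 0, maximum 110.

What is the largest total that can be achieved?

Meeting every minimum uses 10+10+30+0 = 50 ha, leaving 190.
Rank by profit per ha: Oats 15 > Wheat 12 > Sunflower 10 > Maize 8.
Oats takes 60 more to reach its cap of 90 — 130 left.
Wheat takes 110 more to reach its cap of 110 — 20 left.
Only 20 left; Sunflower takes them to reach 30.
Total = 10×30 + 8×10 + 15×90 + 12×110 = 3050.

3050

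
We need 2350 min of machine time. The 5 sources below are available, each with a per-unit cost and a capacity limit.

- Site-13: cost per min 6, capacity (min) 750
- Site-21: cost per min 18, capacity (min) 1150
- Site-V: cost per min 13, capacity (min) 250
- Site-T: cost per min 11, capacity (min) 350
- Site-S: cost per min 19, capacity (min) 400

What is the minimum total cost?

29600

Use sources in increasing cost order.
Take 750 from Site-13 at 6 ; need 1600 more.
Site-T at 11: take all 350 min ; 1250 still needed.
Site-V (13): use full 250 ; 1000 min to go.
Site-21 at 18: take 1000 of its 1150 ; requirement met.
Site-S: unused.
Cost = 750×6 + 350×11 + 250×13 + 1000×18 = 29600.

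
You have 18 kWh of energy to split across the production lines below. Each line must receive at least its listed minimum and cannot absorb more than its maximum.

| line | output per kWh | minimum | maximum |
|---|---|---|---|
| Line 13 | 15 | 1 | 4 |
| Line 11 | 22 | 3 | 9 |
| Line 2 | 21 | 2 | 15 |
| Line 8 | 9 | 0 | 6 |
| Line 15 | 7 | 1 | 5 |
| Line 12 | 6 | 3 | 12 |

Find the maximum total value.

322

Meeting every minimum uses 1+3+2+0+1+3 = 10 kWh, leaving 8.
Order the production lines by output per kWh: Line 11 22 > Line 2 21 > Line 13 15 > Line 8 9 > Line 15 7 > Line 12 6.
Line 11 takes 6 more to reach its cap of 9 ; 2 left.
Line 2: +2 (room for 13) → 4. Pool exhausted.
Total = 15×1 + 22×9 + 21×4 + 7×1 + 6×3 = 322.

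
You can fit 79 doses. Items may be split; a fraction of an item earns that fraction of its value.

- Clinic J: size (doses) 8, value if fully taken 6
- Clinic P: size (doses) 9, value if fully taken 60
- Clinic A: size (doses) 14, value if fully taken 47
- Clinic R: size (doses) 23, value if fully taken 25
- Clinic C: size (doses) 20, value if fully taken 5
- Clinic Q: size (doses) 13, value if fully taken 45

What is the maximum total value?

186

Sort by value density: Clinic P 60/9≈6.67, Clinic Q 45/13≈3.46, Clinic A 47/14≈3.36, Clinic R 25/23≈1.09, Clinic J 6/8≈0.75, Clinic C 5/20≈0.25.
Take all of Clinic P (9 doses, value 60) ; 70 doses left.
Clinic Q: take in full, 13 doses for value 45 ; 57 left.
Take all of Clinic A (14 doses, value 47) ; 43 doses left.
Take all of Clinic R (23 doses, value 25) ; 20 doses left.
Take all of Clinic J (8 doses, value 6) ; 12 doses left.
Fill the last 12 doses with part of Clinic C: 12/20 of it earns 3.
Total value = 186.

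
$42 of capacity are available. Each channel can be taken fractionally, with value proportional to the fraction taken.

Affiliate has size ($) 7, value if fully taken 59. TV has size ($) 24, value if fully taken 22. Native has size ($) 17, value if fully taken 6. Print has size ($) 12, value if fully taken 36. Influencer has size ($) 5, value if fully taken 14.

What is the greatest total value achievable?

125.5

Sort by value density: Affiliate 59/7≈8.43, Print 36/12≈3, Influencer 14/5≈2.8, TV 22/24≈0.917, Native 6/17≈0.353.
Affiliate: take in full, 7 $ for value 59 → 35 left.
Print: take in full, 12 $ for value 36 → 23 left.
Take all of Influencer (5 $, value 14) → 18 $ left.
Fill the last 18 $ with part of TV: 18/24 of it earns 16.5.
Total value = 125.5.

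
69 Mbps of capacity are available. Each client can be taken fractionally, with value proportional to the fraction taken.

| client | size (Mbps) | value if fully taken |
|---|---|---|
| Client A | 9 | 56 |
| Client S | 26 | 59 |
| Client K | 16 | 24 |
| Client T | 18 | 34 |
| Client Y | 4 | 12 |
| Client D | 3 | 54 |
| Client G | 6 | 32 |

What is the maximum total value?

251.5

Sort by value density: Client D 54/3≈18, Client A 56/9≈6.22, Client G 32/6≈5.33, Client Y 12/4≈3, Client S 59/26≈2.27, Client T 34/18≈1.89, Client K 24/16≈1.5.
Client D: take in full, 3 Mbps for value 54 ; 66 left.
Take all of Client A (9 Mbps, value 56) ; 57 Mbps left.
Client G: take in full, 6 Mbps for value 32 ; 51 left.
Client Y: take in full, 4 Mbps for value 12 ; 47 left.
All 26 Mbps of Client S fit (value 59) ; 21 remain.
Client T: take in full, 18 Mbps for value 34 ; 3 left.
3 Mbps left: a 3/16 share of Client K gives 24×3/16 = 4.5.
Total value = 251.5.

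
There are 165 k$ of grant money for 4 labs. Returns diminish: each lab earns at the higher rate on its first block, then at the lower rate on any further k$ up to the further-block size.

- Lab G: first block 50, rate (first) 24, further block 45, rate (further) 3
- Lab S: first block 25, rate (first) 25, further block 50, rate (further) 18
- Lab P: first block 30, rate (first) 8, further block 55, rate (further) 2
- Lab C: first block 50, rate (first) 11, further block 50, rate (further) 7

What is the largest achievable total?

3165

Order all 8 blocks by rate: Lab S/tier1 25 > Lab G/tier1 24 > Lab S/tier2 18 > Lab C/tier1 11 > Lab P/tier1 8 > Lab C/tier2 7 > Lab G/tier2 3 > Lab P/tier2 2.
Lab S tier1 at 25: fill all 25 → 140 left.
Fill Lab G tier1 block (50 at 24) → 90 left.
Lab S/tier2 (18): +50 → 40 left.
Lab C tier1 at 11: only 40 left, fill 40.
Total = 25×25 + 24×50 + 18×50 + 11×40 = 3165.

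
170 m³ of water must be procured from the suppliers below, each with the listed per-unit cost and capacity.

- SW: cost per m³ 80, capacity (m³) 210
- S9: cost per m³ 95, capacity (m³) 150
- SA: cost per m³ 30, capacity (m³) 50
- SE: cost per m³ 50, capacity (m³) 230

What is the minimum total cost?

7500

Use suppliers in increasing cost order.
Take 50 from SA at 30 → need 120 more.
SE at 50: take 120 of its 230 → requirement met.
SW, S9: unused.
Cost = 50×30 + 120×50 = 7500.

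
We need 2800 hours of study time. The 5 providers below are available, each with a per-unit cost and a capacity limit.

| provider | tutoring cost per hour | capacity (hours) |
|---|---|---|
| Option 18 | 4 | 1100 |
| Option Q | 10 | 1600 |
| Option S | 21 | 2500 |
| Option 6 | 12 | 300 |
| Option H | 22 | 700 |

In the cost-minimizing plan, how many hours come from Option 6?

Cheapest first:
Option 18 at 4: take all 1100 hours → 1700 still needed.
Option Q at 10: take all 1600 hours → 100 still needed.
Option 6 (12): take the remaining 100 → done.
Option S, Option H: unused.

100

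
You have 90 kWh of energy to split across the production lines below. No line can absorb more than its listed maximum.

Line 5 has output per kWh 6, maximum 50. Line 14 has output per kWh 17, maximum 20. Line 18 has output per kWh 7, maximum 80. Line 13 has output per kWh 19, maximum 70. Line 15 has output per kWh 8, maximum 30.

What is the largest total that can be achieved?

1670

Rank by output per kWh: Line 13 19 > Line 14 17 > Line 15 8 > Line 18 7 > Line 5 6.
Line 13: +70 to 70 (cap) — 20 left.
Line 14: +20 to 20 (cap) — 0 left.
Total = 17×20 + 19×70 = 1670.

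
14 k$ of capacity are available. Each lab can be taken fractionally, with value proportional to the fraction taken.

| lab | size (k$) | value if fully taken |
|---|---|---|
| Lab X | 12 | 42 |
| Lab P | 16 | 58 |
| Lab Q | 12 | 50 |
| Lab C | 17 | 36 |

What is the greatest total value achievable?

Sort by value density: Lab Q 50/12≈4.17, Lab P 58/16≈3.62, Lab X 42/12≈3.5, Lab C 36/17≈2.12.
Lab Q: take in full, 12 k$ for value 50 → 2 left.
Only 2 k$ remain; take 2/16 of Lab P for value 58×2/16 = 7.25.
Total value = 57.25.

57.25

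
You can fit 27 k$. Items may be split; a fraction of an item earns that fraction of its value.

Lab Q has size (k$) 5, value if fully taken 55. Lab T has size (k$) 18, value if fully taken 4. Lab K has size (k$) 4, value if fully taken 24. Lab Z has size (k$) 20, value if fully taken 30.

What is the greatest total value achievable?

106

Sort by value density: Lab Q 55/5≈11, Lab K 24/4≈6, Lab Z 30/20≈1.5, Lab T 4/18≈0.222.
All 5 k$ of Lab Q fit (value 55) → 22 remain.
Take all of Lab K (4 k$, value 24) → 18 k$ left.
Only 18 k$ remain; take 18/20 of Lab Z for value 30×18/20 = 27.
Total value = 106.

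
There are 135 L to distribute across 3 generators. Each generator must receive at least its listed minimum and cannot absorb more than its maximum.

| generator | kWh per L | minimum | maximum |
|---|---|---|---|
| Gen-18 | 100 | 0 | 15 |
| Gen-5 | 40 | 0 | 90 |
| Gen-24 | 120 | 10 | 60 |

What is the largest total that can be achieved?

11100

Meeting every minimum uses 0+0+10 = 10 L, leaving 125.
Order the generators by kWh per L: Gen-24 120 > Gen-18 100 > Gen-5 40.
Gen-24: +50 to 60 (cap) — 75 left.
Gen-18: +15 to 15 (cap) — 60 left.
Gen-5 has room for 90 more but only 60 remain, so it gets 60.
Total = 100×15 + 40×60 + 120×60 = 11100.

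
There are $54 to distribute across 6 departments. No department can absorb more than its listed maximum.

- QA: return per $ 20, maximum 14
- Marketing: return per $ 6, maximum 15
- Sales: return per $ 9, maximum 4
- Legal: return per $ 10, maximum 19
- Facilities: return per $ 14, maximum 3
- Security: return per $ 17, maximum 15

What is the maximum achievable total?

794

Rank by return per $: QA 20 > Security 17 > Facilities 14 > Legal 10 > Sales 9 > Marketing 6.
Give QA 14 to hit its cap of 14 — 40 left.
Give Security 15 to hit its cap of 15 — 25 left.
Facilities: +3 to 3 (cap) — 22 left.
Legal: +19 to 19 (cap) — 3 left.
Only 3 left; Sales takes them to reach 3.
Total = 20×14 + 9×3 + 10×19 + 14×3 + 17×15 = 794.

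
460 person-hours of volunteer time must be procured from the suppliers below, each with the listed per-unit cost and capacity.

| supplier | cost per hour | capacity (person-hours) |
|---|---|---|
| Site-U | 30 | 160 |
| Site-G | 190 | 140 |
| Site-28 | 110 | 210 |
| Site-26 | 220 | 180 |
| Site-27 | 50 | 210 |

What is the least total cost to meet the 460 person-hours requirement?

25200

Cheapest first:
Site-U at 30: take all 160 person-hours → 300 still needed.
Site-27 at 50: take all 210 person-hours → 90 still needed.
Site-28 (110): take the remaining 90 → done.
Site-G, Site-26: unused.
Cost = 160×30 + 210×50 + 90×110 = 25200.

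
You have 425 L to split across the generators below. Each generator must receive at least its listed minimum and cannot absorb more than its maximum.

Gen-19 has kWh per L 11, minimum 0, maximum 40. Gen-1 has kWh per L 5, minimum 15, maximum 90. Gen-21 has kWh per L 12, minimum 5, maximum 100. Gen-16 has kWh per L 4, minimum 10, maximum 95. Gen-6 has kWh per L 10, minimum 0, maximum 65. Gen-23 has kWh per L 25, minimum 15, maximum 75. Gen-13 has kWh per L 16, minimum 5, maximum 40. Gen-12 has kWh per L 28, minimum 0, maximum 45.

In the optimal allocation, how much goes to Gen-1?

Meeting every minimum uses 0+15+5+10+0+15+5+0 = 50 L, leaving 375.
Rank by kWh per L: Gen-12 28 > Gen-23 25 > Gen-13 16 > Gen-21 12 > Gen-19 11 > Gen-6 10 > Gen-1 5 > Gen-16 4.
Give Gen-12 45 more to hit its cap of 45 — 330 left.
Give Gen-23 60 more to hit its cap of 75 — 270 left.
Give Gen-13 35 more to hit its cap of 40 — 235 left.
Gen-21 takes 95 more to reach its cap of 100 — 140 left.
Gen-19: +40 to 40 (cap) — 100 left.
Give Gen-6 65 more to hit its cap of 65 — 35 left.
Gen-1: +35 (room for 75) → 50. Pool exhausted.

50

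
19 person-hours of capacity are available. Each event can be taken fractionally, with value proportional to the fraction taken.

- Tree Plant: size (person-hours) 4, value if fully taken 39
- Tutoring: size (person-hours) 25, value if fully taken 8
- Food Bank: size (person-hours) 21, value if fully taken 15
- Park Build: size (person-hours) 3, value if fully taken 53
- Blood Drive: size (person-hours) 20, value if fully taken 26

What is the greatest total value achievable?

107.6

Rank by value-to-size ratio: Park Build 53/3≈17.7, Tree Plant 39/4≈9.75, Blood Drive 26/20≈1.3, Food Bank 15/21≈0.714, Tutoring 8/25≈0.32.
All 3 person-hours of Park Build fit (value 53) → 16 remain.
All 4 person-hours of Tree Plant fit (value 39) → 12 remain.
Fill the last 12 person-hours with part of Blood Drive: 12/20 of it earns 15.6.
Total value = 107.6.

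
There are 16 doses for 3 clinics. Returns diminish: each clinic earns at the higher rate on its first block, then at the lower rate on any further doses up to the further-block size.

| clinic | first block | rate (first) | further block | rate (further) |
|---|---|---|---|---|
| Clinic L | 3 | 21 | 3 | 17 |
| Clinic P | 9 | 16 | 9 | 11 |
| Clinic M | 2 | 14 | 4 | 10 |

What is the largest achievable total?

272

Order all 6 blocks by rate: Clinic L/tier1 21 > Clinic L/tier2 17 > Clinic P/tier1 16 > Clinic M/tier1 14 > Clinic P/tier2 11 > Clinic M/tier2 10.
Clinic L/tier1 (21): +3 → 13 left.
Clinic L/tier2 (17): +3 → 10 left.
Clinic P/tier1 (16): +9 → 1 left.
Clinic M/tier1: +1 of 2 at 14; pool empty.
Total = 21×3 + 17×3 + 16×9 + 14×1 = 272.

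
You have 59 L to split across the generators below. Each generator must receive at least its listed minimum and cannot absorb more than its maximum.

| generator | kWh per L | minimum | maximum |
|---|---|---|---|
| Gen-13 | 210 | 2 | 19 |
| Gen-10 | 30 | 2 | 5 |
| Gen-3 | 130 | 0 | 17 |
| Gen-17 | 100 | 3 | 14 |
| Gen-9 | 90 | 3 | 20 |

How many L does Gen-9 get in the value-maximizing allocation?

Meeting every minimum uses 2+2+0+3+3 = 10 L, leaving 49.
Highest kWh per L first: Gen-13 210 > Gen-3 130 > Gen-17 100 > Gen-9 90 > Gen-10 30.
Gen-13: +17 to 19 (cap) — 32 left.
Give Gen-3 17 more to hit its cap of 17 — 15 left.
Give Gen-17 11 more to hit its cap of 14 — 4 left.
Gen-9 has room for 17 more but only 4 remain, so it gets 7.

7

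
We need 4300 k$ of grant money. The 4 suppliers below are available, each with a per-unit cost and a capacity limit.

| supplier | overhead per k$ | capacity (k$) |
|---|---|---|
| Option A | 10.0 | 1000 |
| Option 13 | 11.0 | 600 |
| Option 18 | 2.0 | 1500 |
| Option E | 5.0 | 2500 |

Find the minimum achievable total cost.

Use suppliers in increasing cost order.
Option 18 (2.0): use full 1500 ; 2800 k$ to go.
Option E at 5.0: take all 2500 k$ ; 300 still needed.
Option A at 10.0: take 300 of its 1000 ; requirement met.
Option 13: unused.
Cost = 1500×2.0 + 2500×5.0 + 300×10.0 = 18500.

18500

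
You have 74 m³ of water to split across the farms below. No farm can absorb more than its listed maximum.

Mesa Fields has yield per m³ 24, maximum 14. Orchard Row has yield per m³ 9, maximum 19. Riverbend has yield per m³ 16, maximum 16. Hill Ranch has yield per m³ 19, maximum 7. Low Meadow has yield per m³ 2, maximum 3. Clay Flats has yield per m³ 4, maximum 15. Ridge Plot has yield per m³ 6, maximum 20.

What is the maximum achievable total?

1004

Rank by yield per m³: Mesa Fields 24 > Hill Ranch 19 > Riverbend 16 > Orchard Row 9 > Ridge Plot 6 > Clay Flats 4 > Low Meadow 2.
Give Mesa Fields 14 to hit its cap of 14 → 60 left.
Hill Ranch: +7 to 7 (cap) → 53 left.
Give Riverbend 16 to hit its cap of 16 → 37 left.
Orchard Row takes 19 to reach its cap of 19 → 18 left.
Only 18 left; Ridge Plot takes them to reach 18.
Total = 24×14 + 9×19 + 16×16 + 19×7 + 6×18 = 1004.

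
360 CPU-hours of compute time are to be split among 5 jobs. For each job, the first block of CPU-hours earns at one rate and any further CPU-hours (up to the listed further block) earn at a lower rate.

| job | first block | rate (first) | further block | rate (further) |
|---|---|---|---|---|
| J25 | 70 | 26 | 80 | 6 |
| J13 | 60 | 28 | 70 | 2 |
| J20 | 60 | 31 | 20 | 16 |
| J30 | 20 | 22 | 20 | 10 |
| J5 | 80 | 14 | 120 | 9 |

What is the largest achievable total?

Order all 10 blocks by rate: J20/first 31 > J13/first 28 > J25/first 26 > J30/first 22 > J20/second 16 > J5/first 14 > J30/second 10 > J5/second 9 > J25/second 6 > J13/second 2.
J20/first (31): +60 ; 300 left.
J13/first (28): +60 ; 240 left.
J25/first (26): +70 ; 170 left.
Fill J30 first block (20 at 22) ; 150 left.
J20/second (16): +20 ; 130 left.
J5/first (14): +80 ; 50 left.
J30/second (10): +20 ; 30 left.
J5 second at 9: only 30 left, fill 30.
Total = 31×60 + 28×60 + 26×70 + 22×20 + 16×20 + 14×80 + 10×20 + 9×30 = 7710.

7710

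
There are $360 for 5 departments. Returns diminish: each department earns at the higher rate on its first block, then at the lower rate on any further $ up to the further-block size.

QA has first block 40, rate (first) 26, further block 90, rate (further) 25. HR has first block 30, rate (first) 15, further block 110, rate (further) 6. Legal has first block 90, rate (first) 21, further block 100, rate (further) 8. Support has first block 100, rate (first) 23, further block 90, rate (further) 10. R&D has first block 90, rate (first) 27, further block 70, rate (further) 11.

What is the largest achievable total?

Treat each block as its own option and order by rate: R&D/T1 27 > QA/T1 26 > QA/T2 25 > Support/T1 23 > Legal/T1 21 > HR/T1 15 > R&D/T2 11 > Support/T2 10 > Legal/T2 8 > HR/T2 6.
Fill R&D T1 block (90 at 27) → 270 left.
QA/T1 (26): +40 → 230 left.
QA/T2 (25): +90 → 140 left.
Support/T1 (23): +100 → 40 left.
Legal/T1: +40 of 90 at 21; pool empty.
Total = 27×90 + 26×40 + 25×90 + 23×100 + 21×40 = 8860.

8860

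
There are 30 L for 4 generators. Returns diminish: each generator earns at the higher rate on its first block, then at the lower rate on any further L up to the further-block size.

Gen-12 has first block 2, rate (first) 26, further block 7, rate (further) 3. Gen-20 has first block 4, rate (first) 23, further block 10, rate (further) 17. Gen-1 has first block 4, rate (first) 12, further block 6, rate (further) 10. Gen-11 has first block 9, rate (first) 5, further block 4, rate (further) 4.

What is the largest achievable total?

442

Order all 8 blocks by rate: Gen-12/first 26 > Gen-20/first 23 > Gen-20/second 17 > Gen-1/first 12 > Gen-1/second 10 > Gen-11/first 5 > Gen-11/second 4 > Gen-12/second 3.
Gen-12/first (26): +2 — 28 left.
Fill Gen-20 first block (4 at 23) — 24 left.
Gen-20/second (17): +10 — 14 left.
Gen-1/first (12): +4 — 10 left.
Gen-1/second (10): +6 — 4 left.
Gen-11/first: +4 of 9 at 5; pool empty.
Total = 26×2 + 23×4 + 17×10 + 12×4 + 10×6 + 5×4 = 442.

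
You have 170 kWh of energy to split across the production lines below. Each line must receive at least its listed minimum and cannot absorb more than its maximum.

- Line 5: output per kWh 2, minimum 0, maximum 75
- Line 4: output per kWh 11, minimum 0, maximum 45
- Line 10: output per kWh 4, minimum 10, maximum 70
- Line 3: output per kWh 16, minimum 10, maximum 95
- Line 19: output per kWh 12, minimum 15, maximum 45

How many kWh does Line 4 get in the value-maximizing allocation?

20

Meeting every minimum uses 0+0+10+10+15 = 35 kWh, leaving 135.
Order the production lines by output per kWh: Line 3 16 > Line 19 12 > Line 4 11 > Line 10 4 > Line 5 2.
Line 3 takes 85 more to reach its cap of 95 — 50 left.
Line 19 takes 30 more to reach its cap of 45 — 20 left.
Line 4 has room for 45 more but only 20 remain, so it gets 20.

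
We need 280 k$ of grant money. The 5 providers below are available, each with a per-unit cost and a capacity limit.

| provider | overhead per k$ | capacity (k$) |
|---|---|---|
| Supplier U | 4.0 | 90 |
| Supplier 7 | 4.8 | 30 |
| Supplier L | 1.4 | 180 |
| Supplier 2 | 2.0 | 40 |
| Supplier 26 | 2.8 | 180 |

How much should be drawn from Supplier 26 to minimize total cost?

Fill from the cheapest provider first.
Supplier L at 1.4: take all 180 k$ → 100 still needed.
Supplier 2 (2.0): use full 40 → 60 k$ to go.
Take 60 from Supplier 26 at 2.8 to finish.
Supplier U, Supplier 7: unused.

60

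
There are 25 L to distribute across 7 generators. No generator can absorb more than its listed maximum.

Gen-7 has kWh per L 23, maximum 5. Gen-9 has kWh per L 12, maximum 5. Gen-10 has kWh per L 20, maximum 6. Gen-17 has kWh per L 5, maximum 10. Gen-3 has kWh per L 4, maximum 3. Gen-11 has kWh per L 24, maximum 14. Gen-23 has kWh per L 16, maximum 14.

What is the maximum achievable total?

Rank by kWh per L: Gen-11 24 > Gen-7 23 > Gen-10 20 > Gen-23 16 > Gen-9 12 > Gen-17 5 > Gen-3 4.
Gen-11: +14 to 14 (cap) ; 11 left.
Gen-7 takes 5 to reach its cap of 5 ; 6 left.
Give Gen-10 6 to hit its cap of 6 ; 0 left.
Total = 23×5 + 20×6 + 24×14 = 571.

571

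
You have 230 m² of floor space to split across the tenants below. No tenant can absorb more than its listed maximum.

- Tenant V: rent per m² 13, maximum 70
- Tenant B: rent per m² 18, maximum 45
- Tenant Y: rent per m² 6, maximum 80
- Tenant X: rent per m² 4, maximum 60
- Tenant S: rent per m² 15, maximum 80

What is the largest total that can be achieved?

Highest rent per m² first: Tenant B 18 > Tenant S 15 > Tenant V 13 > Tenant Y 6 > Tenant X 4.
Tenant B takes 45 to reach its cap of 45 → 185 left.
Give Tenant S 80 to hit its cap of 80 → 105 left.
Tenant V: +70 to 70 (cap) → 35 left.
Only 35 left; Tenant Y takes them to reach 35.
Total = 13×70 + 18×45 + 6×35 + 15×80 = 3130.

3130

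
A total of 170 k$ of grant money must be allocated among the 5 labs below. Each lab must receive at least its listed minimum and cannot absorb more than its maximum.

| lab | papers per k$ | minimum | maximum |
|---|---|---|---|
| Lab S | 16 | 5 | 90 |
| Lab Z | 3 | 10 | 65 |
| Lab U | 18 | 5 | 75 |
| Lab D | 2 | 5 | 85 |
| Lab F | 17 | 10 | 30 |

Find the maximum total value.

2700

Meeting every minimum uses 5+10+5+5+10 = 35 k$, leaving 135.
Rank by papers per k$: Lab U 18 > Lab F 17 > Lab S 16 > Lab Z 3 > Lab D 2.
Lab U: +70 to 75 (cap) ; 65 left.
Lab F takes 20 more to reach its cap of 30 ; 45 left.
Only 45 left; Lab S takes them to reach 50.
Total = 16×50 + 3×10 + 18×75 + 2×5 + 17×30 = 2700.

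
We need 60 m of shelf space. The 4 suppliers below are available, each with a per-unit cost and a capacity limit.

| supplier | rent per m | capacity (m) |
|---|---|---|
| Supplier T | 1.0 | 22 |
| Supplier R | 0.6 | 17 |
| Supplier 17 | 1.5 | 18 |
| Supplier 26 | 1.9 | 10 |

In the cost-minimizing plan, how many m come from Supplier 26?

Fill from the cheapest supplier first.
Supplier R at 0.6: take all 17 m ; 43 still needed.
Take 22 from Supplier T at 1.0 ; need 21 more.
Supplier 17 (1.5): use full 18 ; 3 m to go.
Supplier 26 at 1.9: take 3 of its 10 ; requirement met.

3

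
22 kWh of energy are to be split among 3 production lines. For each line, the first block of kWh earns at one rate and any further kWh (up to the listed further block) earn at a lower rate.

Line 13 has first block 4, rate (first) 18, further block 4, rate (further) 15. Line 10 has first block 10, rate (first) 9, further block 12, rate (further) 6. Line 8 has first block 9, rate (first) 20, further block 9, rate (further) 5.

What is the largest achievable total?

357

Rank every tier by rate: Line 8/first 20 > Line 13/first 18 > Line 13/second 15 > Line 10/first 9 > Line 10/second 6 > Line 8/second 5.
Fill Line 8 first block (9 at 20) ; 13 left.
Line 13 first at 18: fill all 4 ; 9 left.
Fill Line 13 second block (4 at 15) ; 5 left.
5 remain; put them into Line 10 first at 9.
Total = 20×9 + 18×4 + 15×4 + 9×5 = 357.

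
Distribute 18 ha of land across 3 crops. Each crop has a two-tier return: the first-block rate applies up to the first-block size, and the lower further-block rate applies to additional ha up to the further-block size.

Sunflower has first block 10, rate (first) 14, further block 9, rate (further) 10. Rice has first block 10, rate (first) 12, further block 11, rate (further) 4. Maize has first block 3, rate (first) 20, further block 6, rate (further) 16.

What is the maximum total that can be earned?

282

Rank every tier by rate: Maize/tier1 20 > Maize/tier2 16 > Sunflower/tier1 14 > Rice/tier1 12 > Sunflower/tier2 10 > Rice/tier2 4.
Fill Maize tier1 block (3 at 20) — 15 left.
Fill Maize tier2 block (6 at 16) — 9 left.
Sunflower/tier1: +9 of 10 at 14; pool empty.
Total = 20×3 + 16×6 + 14×9 = 282.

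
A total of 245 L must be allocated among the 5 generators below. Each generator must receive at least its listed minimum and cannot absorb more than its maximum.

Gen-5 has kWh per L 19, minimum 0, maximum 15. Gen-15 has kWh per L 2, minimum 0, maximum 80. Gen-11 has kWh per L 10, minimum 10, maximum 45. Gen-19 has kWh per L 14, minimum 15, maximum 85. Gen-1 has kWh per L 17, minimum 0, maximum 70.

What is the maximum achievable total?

Meeting every minimum uses 0+0+10+15+0 = 25 L, leaving 220.
Order the generators by kWh per L: Gen-5 19 > Gen-1 17 > Gen-19 14 > Gen-11 10 > Gen-15 2.
Gen-5: +15 to 15 (cap) → 205 left.
Gen-1 takes 70 more to reach its cap of 70 → 135 left.
Gen-19 takes 70 more to reach its cap of 85 → 65 left.
Gen-11 takes 35 more to reach its cap of 45 → 30 left.
Only 30 left; Gen-15 takes them to reach 30.
Total = 19×15 + 2×30 + 10×45 + 14×85 + 17×70 = 3175.

3175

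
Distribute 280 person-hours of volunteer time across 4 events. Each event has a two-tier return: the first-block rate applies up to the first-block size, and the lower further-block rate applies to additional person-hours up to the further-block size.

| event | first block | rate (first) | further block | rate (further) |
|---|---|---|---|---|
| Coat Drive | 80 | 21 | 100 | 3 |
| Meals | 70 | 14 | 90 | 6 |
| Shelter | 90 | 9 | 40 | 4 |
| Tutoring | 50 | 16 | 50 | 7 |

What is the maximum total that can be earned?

4180

Order all 8 blocks by rate: Coat Drive/first 21 > Tutoring/first 16 > Meals/first 14 > Shelter/first 9 > Tutoring/second 7 > Meals/second 6 > Shelter/second 4 > Coat Drive/second 3.
Fill Coat Drive first block (80 at 21) — 200 left.
Tutoring first at 16: fill all 50 — 150 left.
Meals first at 14: fill all 70 — 80 left.
80 remain; put them into Shelter first at 9.
Total = 21×80 + 16×50 + 14×70 + 9×80 = 4180.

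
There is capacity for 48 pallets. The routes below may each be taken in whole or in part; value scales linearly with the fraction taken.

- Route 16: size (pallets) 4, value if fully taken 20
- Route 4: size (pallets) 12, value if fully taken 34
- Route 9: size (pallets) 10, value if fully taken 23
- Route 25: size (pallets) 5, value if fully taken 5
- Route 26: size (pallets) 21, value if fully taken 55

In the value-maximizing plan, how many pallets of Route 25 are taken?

1

Sort by value density: Route 16 20/4≈5, Route 4 34/12≈2.83, Route 26 55/21≈2.62, Route 9 23/10≈2.3, Route 25 5/5≈1.
Route 16: take in full, 4 pallets for value 20 → 44 left.
Route 4: take in full, 12 pallets for value 34 → 32 left.
Route 26: take in full, 21 pallets for value 55 → 11 left.
Route 9: take in full, 10 pallets for value 23 → 1 left.
Fill the last 1 pallets with part of Route 25: 1/5 of it earns 1.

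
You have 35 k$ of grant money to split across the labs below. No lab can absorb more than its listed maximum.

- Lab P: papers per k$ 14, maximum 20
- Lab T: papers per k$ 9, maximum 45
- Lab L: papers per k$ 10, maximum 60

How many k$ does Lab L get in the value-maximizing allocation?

Order the labs by papers per k$: Lab P 14 > Lab L 10 > Lab T 9.
Lab P takes 20 to reach its cap of 20 — 15 left.
Only 15 left; Lab L takes them to reach 15.

15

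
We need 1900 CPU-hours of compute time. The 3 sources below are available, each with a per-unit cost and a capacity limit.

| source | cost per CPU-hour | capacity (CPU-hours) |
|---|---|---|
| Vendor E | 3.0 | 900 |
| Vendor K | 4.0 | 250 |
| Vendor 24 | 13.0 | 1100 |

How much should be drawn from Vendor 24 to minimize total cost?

750

Fill from the cheapest source first.
Take 900 from Vendor E at 3.0 → need 1000 more.
Vendor K (4.0): use full 250 → 750 CPU-hours to go.
Vendor 24 at 13.0: take 750 of its 1100 → requirement met.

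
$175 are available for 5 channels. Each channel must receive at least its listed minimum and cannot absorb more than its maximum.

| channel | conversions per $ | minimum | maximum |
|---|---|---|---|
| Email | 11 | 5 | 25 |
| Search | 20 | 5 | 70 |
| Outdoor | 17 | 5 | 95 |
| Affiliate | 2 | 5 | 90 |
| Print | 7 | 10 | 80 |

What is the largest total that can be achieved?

Meeting every minimum uses 5+5+5+5+10 = 30 $, leaving 145.
Rank by conversions per $: Search 20 > Outdoor 17 > Email 11 > Print 7 > Affiliate 2.
Search: +65 to 70 (cap) → 80 left.
Only 80 left; Outdoor takes them to reach 85.
Total = 11×5 + 20×70 + 17×85 + 2×5 + 7×10 = 2980.

2980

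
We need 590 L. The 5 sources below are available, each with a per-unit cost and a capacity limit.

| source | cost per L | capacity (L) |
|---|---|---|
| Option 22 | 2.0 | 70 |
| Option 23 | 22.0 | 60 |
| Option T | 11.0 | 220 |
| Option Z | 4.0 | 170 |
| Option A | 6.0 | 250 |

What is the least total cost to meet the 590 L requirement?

Use sources in increasing cost order.
Take 70 from Option 22 at 2.0 — need 520 more.
Option Z (4.0): use full 170 — 350 L to go.
Option A (6.0): use full 250 — 100 L to go.
Option T (11.0): take the remaining 100 — done.
Option 23: unused.
Cost = 70×2.0 + 170×4.0 + 250×6.0 + 100×11.0 = 3420.

3420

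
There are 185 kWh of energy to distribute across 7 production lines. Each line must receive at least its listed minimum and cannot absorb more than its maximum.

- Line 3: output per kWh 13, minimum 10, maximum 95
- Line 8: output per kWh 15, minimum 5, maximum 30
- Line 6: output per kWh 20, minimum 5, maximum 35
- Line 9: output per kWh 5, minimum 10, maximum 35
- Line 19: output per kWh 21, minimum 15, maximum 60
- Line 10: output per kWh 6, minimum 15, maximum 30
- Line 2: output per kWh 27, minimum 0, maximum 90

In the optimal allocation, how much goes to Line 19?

Meeting every minimum uses 10+5+5+10+15+15+0 = 60 kWh, leaving 125.
Highest output per kWh first: Line 2 27 > Line 19 21 > Line 6 20 > Line 8 15 > Line 3 13 > Line 10 6 > Line 9 5.
Line 2: +90 to 90 (cap) — 35 left.
Line 19: +35 (room for 45) → 50. Pool exhausted.

50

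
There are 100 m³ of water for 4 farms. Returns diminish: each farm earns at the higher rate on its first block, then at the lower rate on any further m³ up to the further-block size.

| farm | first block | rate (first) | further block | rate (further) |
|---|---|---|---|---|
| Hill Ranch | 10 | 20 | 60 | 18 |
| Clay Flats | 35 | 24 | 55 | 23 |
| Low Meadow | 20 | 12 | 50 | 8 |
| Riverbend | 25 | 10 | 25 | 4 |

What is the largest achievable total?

2305

Treat each block as its own option and order by rate: Clay Flats/T1 24 > Clay Flats/T2 23 > Hill Ranch/T1 20 > Hill Ranch/T2 18 > Low Meadow/T1 12 > Riverbend/T1 10 > Low Meadow/T2 8 > Riverbend/T2 4.
Clay Flats/T1 (24): +35 → 65 left.
Fill Clay Flats T2 block (55 at 23) → 10 left.
Hill Ranch/T1 (20): +10 → 0 left.
Total = 24×35 + 23×55 + 20×10 = 2305.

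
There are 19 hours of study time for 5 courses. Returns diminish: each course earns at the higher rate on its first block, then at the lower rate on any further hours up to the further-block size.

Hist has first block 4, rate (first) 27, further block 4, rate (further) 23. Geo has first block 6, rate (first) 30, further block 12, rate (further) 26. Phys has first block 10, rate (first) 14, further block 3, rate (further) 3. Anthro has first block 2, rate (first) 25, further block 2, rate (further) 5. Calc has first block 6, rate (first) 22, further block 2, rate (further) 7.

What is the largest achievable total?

Treat each block as its own option and order by rate: Geo/first 30 > Hist/first 27 > Geo/second 26 > Anthro/first 25 > Hist/second 23 > Calc/first 22 > Phys/first 14 > Calc/second 7 > Anthro/second 5 > Phys/second 3.
Geo first at 30: fill all 6 — 13 left.
Hist first at 27: fill all 4 — 9 left.
9 remain; put them into Geo second at 26.
Total = 30×6 + 27×4 + 26×9 = 522.

522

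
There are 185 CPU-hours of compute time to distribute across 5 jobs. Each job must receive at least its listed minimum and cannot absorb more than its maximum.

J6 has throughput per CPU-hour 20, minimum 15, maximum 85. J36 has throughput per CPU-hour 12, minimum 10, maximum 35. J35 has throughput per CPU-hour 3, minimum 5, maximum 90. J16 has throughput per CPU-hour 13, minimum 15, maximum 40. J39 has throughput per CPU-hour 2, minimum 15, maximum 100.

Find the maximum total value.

2700

Meeting every minimum uses 15+10+5+15+15 = 60 CPU-hours, leaving 125.
Highest throughput per CPU-hour first: J6 20 > J16 13 > J36 12 > J35 3 > J39 2.
Give J6 70 more to hit its cap of 85 — 55 left.
J16: +25 to 40 (cap) — 30 left.
J36: +25 to 35 (cap) — 5 left.
J35 has room for 85 more but only 5 remain, so it gets 10.
Total = 20×85 + 12×35 + 3×10 + 13×40 + 2×15 = 2700.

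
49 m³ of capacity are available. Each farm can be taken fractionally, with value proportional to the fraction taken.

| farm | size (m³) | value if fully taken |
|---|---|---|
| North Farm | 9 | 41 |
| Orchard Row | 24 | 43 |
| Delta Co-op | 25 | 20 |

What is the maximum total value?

Rank by value-to-size ratio: North Farm 41/9≈4.56, Orchard Row 43/24≈1.79, Delta Co-op 20/25≈0.8.
All 9 m³ of North Farm fit (value 41) — 40 remain.
All 24 m³ of Orchard Row fit (value 43) — 16 remain.
16 m³ left: a 16/25 share of Delta Co-op gives 20×16/25 = 12.8.
Total value = 96.8.

96.8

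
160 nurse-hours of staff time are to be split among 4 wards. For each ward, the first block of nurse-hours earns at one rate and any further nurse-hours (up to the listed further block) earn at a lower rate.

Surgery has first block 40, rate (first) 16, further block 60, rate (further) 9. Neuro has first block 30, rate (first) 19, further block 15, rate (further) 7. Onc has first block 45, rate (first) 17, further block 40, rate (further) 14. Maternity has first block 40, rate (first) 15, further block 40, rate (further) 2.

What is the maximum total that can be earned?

Order all 8 blocks by rate: Neuro/tier1 19 > Onc/tier1 17 > Surgery/tier1 16 > Maternity/tier1 15 > Onc/tier2 14 > Surgery/tier2 9 > Neuro/tier2 7 > Maternity/tier2 2.
Neuro tier1 at 19: fill all 30 → 130 left.
Onc/tier1 (17): +45 → 85 left.
Surgery tier1 at 16: fill all 40 → 45 left.
Maternity tier1 at 15: fill all 40 → 5 left.
Onc/tier2: +5 of 40 at 14; pool empty.
Total = 19×30 + 17×45 + 16×40 + 15×40 + 14×5 = 2645.

2645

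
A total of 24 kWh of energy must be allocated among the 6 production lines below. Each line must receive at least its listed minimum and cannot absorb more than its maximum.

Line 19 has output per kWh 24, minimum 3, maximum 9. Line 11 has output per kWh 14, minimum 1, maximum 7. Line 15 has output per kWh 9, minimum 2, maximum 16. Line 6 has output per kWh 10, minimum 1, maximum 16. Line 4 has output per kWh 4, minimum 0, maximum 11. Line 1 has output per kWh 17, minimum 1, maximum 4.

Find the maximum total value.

420

Meeting every minimum uses 3+1+2+1+0+1 = 8 kWh, leaving 16.
Rank by output per kWh: Line 19 24 > Line 1 17 > Line 11 14 > Line 6 10 > Line 15 9 > Line 4 4.
Line 19 takes 6 more to reach its cap of 9 ; 10 left.
Line 1 takes 3 more to reach its cap of 4 ; 7 left.
Line 11: +6 to 7 (cap) ; 1 left.
Line 6 has room for 15 more but only 1 remain, so it gets 2.
Total = 24×9 + 14×7 + 9×2 + 10×2 + 17×4 = 420.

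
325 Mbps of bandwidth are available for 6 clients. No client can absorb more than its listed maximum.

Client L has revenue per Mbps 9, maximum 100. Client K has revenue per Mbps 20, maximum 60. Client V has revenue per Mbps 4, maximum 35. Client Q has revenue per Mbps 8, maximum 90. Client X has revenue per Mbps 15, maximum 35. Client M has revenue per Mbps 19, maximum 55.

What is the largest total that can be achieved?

Rank by revenue per Mbps: Client K 20 > Client M 19 > Client X 15 > Client L 9 > Client Q 8 > Client V 4.
Client K takes 60 to reach its cap of 60 ; 265 left.
Give Client M 55 to hit its cap of 55 ; 210 left.
Client X takes 35 to reach its cap of 35 ; 175 left.
Client L: +100 to 100 (cap) ; 75 left.
Client Q: +75 (room for 90) → 75. Pool exhausted.
Total = 9×100 + 20×60 + 8×75 + 15×35 + 19×55 = 4270.

4270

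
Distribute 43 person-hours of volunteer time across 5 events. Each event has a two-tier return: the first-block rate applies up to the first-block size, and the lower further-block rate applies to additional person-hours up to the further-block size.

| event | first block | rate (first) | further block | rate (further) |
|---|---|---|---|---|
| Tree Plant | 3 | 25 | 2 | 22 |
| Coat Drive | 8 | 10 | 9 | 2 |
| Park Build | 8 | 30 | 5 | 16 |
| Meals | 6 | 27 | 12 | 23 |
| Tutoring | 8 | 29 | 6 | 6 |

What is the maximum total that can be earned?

Order all 10 blocks by rate: Park Build/tier1 30 > Tutoring/tier1 29 > Meals/tier1 27 > Tree Plant/tier1 25 > Meals/tier2 23 > Tree Plant/tier2 22 > Park Build/tier2 16 > Coat Drive/tier1 10 > Tutoring/tier2 6 > Coat Drive/tier2 2.
Fill Park Build tier1 block (8 at 30) — 35 left.
Fill Tutoring tier1 block (8 at 29) — 27 left.
Meals tier1 at 27: fill all 6 — 21 left.
Tree Plant/tier1 (25): +3 — 18 left.
Meals tier2 at 23: fill all 12 — 6 left.
Tree Plant tier2 at 22: fill all 2 — 4 left.
Park Build tier2 at 16: only 4 left, fill 4.
Total = 30×8 + 29×8 + 27×6 + 25×3 + 23×12 + 22×2 + 16×4 = 1093.

1093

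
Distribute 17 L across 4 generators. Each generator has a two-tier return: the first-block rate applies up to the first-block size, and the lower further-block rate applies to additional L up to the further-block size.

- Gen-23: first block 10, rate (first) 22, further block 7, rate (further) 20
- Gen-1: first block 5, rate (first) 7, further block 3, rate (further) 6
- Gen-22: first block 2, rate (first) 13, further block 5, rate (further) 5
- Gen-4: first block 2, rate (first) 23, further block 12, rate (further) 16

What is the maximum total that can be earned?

366

Rank every tier by rate: Gen-4/T1 23 > Gen-23/T1 22 > Gen-23/T2 20 > Gen-4/T2 16 > Gen-22/T1 13 > Gen-1/T1 7 > Gen-1/T2 6 > Gen-22/T2 5.
Gen-4/T1 (23): +2 ; 15 left.
Gen-23 T1 at 22: fill all 10 ; 5 left.
5 remain; put them into Gen-23 T2 at 20.
Total = 23×2 + 22×10 + 20×5 = 366.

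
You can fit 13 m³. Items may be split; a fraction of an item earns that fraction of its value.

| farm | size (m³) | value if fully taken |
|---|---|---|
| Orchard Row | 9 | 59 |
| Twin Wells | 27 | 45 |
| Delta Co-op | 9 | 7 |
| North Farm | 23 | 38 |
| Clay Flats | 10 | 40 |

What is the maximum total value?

75

Best value per unit of size first: Orchard Row 59/9≈6.56, Clay Flats 40/10≈4, Twin Wells 45/27≈1.67, North Farm 38/23≈1.65, Delta Co-op 7/9≈0.778.
Orchard Row: take in full, 9 m³ for value 59 — 4 left.
Only 4 m³ remain; take 4/10 of Clay Flats for value 40×4/10 = 16.
Total value = 75.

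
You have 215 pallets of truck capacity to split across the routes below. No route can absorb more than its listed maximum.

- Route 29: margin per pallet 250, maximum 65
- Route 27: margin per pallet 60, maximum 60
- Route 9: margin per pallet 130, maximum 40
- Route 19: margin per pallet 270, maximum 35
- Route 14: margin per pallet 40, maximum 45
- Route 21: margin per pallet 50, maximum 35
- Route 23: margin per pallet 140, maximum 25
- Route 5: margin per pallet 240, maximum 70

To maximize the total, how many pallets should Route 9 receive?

Order the routes by margin per pallet: Route 19 270 > Route 29 250 > Route 5 240 > Route 23 140 > Route 9 130 > Route 27 60 > Route 21 50 > Route 14 40.
Route 19: +35 to 35 (cap) → 180 left.
Route 29: +65 to 65 (cap) → 115 left.
Give Route 5 70 to hit its cap of 70 → 45 left.
Route 23 takes 25 to reach its cap of 25 → 20 left.
Route 9 has room for 40 but only 20 remain, so it gets 20.

20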